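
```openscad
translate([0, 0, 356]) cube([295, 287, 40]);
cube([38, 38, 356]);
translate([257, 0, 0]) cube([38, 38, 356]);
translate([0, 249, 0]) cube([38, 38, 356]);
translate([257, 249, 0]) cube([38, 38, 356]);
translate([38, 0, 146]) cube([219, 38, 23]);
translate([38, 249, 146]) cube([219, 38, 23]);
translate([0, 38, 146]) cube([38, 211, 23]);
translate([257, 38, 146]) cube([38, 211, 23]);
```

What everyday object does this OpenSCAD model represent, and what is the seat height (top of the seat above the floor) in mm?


A stool. The seat height is 396 mm.

A 295×287×40 slab at z = 356 on four corner posts — a stool. The seat top is 356 + 40 = 396 mm.


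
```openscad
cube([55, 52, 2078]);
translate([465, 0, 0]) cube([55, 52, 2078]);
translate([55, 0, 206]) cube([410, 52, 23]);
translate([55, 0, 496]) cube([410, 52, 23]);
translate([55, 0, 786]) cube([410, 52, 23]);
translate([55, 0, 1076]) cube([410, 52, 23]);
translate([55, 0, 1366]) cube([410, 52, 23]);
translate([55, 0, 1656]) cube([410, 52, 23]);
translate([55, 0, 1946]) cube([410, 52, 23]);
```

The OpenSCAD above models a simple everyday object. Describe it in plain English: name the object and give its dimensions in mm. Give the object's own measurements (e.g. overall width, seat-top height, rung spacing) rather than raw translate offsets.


A straight ladder. Two 55×52 mm vertical rails, 2078 mm tall, stand 520 mm apart (outside-to-outside) with their front faces coplanar on the −y side. 7 rungs, each 52 mm deep and 23 mm tall, span between the inner faces of the rails, front faces flush with the rails. The lowest rung's underside is at z = 206 mm and rungs are spaced 290 mm apart (underside to underside).


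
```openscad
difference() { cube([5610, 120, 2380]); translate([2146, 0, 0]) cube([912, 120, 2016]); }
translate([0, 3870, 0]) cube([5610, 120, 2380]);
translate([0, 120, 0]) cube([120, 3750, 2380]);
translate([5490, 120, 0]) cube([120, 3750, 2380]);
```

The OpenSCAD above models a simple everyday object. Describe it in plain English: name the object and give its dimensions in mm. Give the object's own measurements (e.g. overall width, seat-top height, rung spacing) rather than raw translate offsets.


A single room: four walls, each 2380 mm tall and 120 mm thick, enclosing an outside footprint 5610×3990 mm (x × y), no floor or roof. The front and back walls (−y and +y sides) run the full x-width; the side walls fit between their inner faces. A door opening 912 mm wide and 2016 mm tall is cut through the front wall from the floor up, its −x edge 2146 mm from the wall's −x end.


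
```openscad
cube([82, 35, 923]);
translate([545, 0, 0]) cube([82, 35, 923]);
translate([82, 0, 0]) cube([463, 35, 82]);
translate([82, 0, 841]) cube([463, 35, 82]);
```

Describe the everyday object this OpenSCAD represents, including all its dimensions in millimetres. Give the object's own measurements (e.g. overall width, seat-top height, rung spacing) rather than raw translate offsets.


A rectangular picture frame lying in the x–z plane (depth along y). The opening is 463 mm wide (x) by 759 mm tall (z), surrounded by a border 82 mm wide on all four sides. The frame is 35 mm deep and is made of two full-height vertical stiles with two horizontal rails fitted between them.


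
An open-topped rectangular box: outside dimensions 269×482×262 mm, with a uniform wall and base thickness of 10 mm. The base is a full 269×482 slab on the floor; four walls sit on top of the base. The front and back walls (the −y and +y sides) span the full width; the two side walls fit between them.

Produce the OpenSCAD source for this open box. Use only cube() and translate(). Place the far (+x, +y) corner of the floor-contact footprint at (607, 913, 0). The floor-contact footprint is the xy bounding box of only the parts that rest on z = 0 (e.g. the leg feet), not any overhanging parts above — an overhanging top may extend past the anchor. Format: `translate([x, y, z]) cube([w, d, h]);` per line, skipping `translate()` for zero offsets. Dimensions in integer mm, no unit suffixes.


translate([338, 431, 0]) cube([269, 482, 10]);
translate([338, 431, 10]) cube([269, 10, 252]);
translate([338, 903, 10]) cube([269, 10, 252]);
translate([338, 441, 10]) cube([10, 462, 252]);
translate([597, 441, 10]) cube([10, 462, 252]);


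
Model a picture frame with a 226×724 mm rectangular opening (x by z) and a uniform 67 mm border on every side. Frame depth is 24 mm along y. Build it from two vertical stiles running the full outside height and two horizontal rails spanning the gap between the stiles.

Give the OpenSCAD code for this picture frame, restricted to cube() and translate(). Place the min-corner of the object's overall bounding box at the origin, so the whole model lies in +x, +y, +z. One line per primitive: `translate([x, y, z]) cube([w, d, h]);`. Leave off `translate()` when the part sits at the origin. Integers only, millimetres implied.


cube([67, 24, 858]);
translate([293, 0, 0]) cube([67, 24, 858]);
translate([67, 0, 0]) cube([226, 24, 67]);
translate([67, 0, 791]) cube([226, 24, 67]);


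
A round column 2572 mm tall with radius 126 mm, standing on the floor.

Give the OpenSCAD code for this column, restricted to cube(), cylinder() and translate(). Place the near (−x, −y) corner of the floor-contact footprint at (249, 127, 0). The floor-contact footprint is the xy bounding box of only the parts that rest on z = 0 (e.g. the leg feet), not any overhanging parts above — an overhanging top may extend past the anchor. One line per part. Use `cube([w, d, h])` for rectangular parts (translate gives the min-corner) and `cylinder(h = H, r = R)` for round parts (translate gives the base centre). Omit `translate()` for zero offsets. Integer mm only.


translate([375, 253, 0]) cylinder(h = 2572, r = 126);


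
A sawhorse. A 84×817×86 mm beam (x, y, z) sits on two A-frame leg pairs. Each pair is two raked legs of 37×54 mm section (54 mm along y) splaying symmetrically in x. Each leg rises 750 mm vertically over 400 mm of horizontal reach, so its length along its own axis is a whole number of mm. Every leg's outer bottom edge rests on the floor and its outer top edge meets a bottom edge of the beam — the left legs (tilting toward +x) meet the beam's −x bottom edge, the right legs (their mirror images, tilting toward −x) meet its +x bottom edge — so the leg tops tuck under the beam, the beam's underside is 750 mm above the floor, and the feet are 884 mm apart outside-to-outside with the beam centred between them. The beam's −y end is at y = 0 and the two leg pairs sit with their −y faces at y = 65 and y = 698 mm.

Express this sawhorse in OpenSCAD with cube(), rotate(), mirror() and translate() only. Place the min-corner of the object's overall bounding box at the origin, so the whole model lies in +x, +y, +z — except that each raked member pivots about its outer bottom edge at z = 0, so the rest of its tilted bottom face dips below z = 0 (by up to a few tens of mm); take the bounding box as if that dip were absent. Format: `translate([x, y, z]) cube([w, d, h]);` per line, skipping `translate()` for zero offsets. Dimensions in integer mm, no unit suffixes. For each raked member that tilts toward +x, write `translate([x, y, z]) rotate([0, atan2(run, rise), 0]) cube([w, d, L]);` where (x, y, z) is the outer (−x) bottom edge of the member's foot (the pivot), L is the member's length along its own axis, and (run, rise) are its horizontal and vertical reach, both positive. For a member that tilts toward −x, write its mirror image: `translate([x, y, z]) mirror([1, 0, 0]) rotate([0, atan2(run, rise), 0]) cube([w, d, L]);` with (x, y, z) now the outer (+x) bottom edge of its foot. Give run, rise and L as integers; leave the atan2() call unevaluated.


translate([400, 0, 750]) cube([84, 817, 86]);
translate([0, 65, 0]) rotate([0, atan2(400, 750), 0]) cube([37, 54, 850]);
translate([884, 65, 0]) mirror([1, 0, 0]) rotate([0, atan2(400, 750), 0]) cube([37, 54, 850]);
translate([0, 698, 0]) rotate([0, atan2(400, 750), 0]) cube([37, 54, 850]);
translate([884, 698, 0]) mirror([1, 0, 0]) rotate([0, atan2(400, 750), 0]) cube([37, 54, 850]);


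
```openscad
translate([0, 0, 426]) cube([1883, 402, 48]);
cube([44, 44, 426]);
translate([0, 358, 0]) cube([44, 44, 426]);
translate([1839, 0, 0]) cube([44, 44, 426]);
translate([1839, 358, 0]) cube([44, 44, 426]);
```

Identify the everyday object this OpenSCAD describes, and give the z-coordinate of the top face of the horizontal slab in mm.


A bench. The seat-top height is 474 mm.

A long slab on four corner posts — a bench. The slab sits at z = 426 with thickness 48, so the top is 426 + 48 = 474 mm.


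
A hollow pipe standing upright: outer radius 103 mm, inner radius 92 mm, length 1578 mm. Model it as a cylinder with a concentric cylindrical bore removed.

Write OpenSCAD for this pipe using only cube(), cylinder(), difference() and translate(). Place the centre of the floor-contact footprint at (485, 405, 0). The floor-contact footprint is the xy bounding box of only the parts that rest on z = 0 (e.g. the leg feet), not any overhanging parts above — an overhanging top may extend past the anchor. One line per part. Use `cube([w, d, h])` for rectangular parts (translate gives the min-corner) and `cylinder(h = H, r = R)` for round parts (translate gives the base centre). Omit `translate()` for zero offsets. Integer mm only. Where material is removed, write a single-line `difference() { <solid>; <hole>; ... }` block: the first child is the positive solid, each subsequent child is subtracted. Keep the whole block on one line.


difference() { translate([485, 405, 0]) cylinder(h = 1578, r = 103); translate([485, 405, 0]) cylinder(h = 1578, r = 92); }


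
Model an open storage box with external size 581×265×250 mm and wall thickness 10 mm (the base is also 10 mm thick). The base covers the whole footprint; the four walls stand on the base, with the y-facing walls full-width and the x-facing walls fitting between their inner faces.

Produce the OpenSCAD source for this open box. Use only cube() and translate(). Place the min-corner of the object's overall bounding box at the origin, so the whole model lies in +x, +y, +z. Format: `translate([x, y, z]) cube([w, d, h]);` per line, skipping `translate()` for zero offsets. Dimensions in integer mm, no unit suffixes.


cube([581, 265, 10]);
translate([0, 0, 10]) cube([581, 10, 240]);
translate([0, 255, 10]) cube([581, 10, 240]);
translate([0, 10, 10]) cube([10, 245, 240]);
translate([571, 10, 10]) cube([10, 245, 240]);


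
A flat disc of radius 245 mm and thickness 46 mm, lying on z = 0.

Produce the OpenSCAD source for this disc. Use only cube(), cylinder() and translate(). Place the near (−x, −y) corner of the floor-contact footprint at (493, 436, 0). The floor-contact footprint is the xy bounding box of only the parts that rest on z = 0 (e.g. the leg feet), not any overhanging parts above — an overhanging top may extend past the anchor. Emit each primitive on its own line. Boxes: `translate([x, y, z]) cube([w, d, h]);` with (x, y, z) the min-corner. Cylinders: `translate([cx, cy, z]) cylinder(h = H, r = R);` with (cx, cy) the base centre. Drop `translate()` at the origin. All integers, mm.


translate([738, 681, 0]) cylinder(h = 46, r = 245);


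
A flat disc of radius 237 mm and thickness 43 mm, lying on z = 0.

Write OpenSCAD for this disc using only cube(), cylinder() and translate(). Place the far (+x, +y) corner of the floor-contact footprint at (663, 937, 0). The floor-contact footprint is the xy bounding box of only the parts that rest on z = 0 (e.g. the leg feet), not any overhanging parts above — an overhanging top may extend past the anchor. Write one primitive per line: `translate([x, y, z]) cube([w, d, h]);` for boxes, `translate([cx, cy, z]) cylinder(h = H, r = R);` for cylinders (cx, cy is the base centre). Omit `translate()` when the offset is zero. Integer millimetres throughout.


translate([426, 700, 0]) cylinder(h = 43, r = 237);


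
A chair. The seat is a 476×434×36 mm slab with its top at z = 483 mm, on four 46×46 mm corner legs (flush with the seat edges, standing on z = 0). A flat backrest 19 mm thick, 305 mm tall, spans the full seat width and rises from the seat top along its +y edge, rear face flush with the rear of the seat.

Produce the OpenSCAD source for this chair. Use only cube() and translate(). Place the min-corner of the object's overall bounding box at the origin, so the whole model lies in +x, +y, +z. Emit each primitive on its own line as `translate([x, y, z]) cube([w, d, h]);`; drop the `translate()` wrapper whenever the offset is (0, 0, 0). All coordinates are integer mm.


// leg_h = 483 - 36 = 447
translate([0, 0, 447]) cube([476, 434, 36]);
cube([46, 46, 447]);
translate([430, 0, 0]) cube([46, 46, 447]);
translate([0, 388, 0]) cube([46, 46, 447]);
translate([430, 388, 0]) cube([46, 46, 447]);
translate([0, 415, 483]) cube([476, 19, 305]);


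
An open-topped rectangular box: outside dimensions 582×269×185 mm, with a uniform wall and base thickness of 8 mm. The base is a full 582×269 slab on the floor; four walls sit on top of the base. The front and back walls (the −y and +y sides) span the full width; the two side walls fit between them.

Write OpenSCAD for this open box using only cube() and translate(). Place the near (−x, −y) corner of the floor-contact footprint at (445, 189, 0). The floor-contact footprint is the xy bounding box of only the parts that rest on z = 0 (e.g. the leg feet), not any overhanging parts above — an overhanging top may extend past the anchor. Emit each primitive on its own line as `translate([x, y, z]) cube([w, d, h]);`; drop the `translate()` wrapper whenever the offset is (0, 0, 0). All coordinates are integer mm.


translate([445, 189, 0]) cube([582, 269, 8]);
translate([445, 189, 8]) cube([582, 8, 177]);
translate([445, 450, 8]) cube([582, 8, 177]);
translate([445, 197, 8]) cube([8, 253, 177]);
translate([1019, 197, 8]) cube([8, 253, 177]);


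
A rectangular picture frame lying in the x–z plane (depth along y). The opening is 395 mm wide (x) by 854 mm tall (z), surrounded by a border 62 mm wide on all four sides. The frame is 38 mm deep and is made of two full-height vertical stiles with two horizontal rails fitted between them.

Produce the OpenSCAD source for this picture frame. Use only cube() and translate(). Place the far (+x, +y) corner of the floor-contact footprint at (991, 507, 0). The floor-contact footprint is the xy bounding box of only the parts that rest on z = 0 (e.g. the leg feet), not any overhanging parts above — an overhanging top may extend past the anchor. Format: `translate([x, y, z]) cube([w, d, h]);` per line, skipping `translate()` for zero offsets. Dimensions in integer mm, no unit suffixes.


translate([472, 469, 0]) cube([62, 38, 978]);
translate([929, 469, 0]) cube([62, 38, 978]);
translate([534, 469, 0]) cube([395, 38, 62]);
translate([534, 469, 916]) cube([395, 38, 62]);


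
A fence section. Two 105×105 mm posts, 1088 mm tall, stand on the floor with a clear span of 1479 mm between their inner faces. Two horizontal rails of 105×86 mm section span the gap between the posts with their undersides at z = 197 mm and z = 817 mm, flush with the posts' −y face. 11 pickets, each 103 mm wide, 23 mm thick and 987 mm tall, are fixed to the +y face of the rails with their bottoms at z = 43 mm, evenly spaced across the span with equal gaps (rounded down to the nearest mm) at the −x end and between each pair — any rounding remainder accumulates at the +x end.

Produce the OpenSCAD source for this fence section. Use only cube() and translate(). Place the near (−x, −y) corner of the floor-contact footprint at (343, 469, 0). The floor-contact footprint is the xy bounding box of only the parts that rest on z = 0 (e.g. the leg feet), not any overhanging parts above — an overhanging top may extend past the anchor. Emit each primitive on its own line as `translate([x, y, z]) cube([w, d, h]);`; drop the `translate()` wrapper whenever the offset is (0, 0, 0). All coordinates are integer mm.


translate([343, 469, 0]) cube([105, 105, 1088]);
translate([1927, 469, 0]) cube([105, 105, 1088]);
translate([448, 469, 197]) cube([1479, 105, 86]);
translate([448, 469, 817]) cube([1479, 105, 86]);
translate([476, 574, 43]) cube([103, 23, 987]);
translate([607, 574, 43]) cube([103, 23, 987]);
translate([738, 574, 43]) cube([103, 23, 987]);
translate([869, 574, 43]) cube([103, 23, 987]);
translate([1000, 574, 43]) cube([103, 23, 987]);
translate([1131, 574, 43]) cube([103, 23, 987]);
translate([1262, 574, 43]) cube([103, 23, 987]);
translate([1393, 574, 43]) cube([103, 23, 987]);
translate([1524, 574, 43]) cube([103, 23, 987]);
translate([1655, 574, 43]) cube([103, 23, 987]);
translate([1786, 574, 43]) cube([103, 23, 987]);


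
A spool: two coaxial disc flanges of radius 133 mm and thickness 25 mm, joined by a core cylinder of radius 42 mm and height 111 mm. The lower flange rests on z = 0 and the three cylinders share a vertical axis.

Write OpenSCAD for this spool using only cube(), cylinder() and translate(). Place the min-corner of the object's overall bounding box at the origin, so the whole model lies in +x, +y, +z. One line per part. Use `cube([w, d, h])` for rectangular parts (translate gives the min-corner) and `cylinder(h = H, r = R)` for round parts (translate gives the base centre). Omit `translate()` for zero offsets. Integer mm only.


translate([133, 133, 0]) cylinder(h = 25, r = 133);
translate([133, 133, 25]) cylinder(h = 111, r = 42);
translate([133, 133, 136]) cylinder(h = 25, r = 133);


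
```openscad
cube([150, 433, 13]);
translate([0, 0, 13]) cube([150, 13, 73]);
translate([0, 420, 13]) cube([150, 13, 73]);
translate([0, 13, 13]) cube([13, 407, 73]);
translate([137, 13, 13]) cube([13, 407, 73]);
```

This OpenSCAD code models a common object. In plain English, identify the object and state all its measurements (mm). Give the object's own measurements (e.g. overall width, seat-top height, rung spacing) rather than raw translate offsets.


An open-topped rectangular box: outside dimensions 150×433×86 mm, with a uniform wall and base thickness of 13 mm. The base is a full 150×433 slab on the floor; four walls sit on top of the base. The front and back walls (the −y and +y sides) span the full width; the two side walls fit between them.


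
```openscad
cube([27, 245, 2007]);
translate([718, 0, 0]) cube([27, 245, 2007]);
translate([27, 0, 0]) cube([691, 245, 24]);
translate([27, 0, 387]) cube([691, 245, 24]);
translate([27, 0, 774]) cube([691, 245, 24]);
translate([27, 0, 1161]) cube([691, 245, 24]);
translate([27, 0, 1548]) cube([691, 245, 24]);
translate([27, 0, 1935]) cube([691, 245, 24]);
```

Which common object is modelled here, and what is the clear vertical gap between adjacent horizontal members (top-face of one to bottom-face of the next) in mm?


A bookshelf. The clear shelf gap is 363 mm.

Two tall side panels with 6 horizontal boards between them — a bookshelf. The first two shelf undersides are at z = 0 and z = 387; with shelf thickness 24, the clear gap is 387 − 0 − 24 = 363 mm.


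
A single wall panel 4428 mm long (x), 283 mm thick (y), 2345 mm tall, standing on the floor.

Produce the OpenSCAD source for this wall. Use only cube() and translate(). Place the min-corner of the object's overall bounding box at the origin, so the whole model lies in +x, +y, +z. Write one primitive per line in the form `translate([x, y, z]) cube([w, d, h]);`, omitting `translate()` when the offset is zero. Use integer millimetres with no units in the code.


cube([4428, 283, 2345]);


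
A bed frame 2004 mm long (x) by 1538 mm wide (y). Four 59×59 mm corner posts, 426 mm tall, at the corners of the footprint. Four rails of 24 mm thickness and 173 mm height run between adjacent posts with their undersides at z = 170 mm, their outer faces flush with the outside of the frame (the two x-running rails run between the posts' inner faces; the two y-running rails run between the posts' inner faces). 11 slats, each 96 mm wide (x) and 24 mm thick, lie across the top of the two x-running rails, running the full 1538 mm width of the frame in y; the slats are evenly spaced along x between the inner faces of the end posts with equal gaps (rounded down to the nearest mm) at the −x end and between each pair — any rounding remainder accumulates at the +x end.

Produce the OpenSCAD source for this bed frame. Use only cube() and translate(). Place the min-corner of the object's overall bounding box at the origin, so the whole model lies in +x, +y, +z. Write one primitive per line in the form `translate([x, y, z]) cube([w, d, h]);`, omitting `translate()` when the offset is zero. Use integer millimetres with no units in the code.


cube([59, 59, 426]);
translate([0, 1479, 0]) cube([59, 59, 426]);
translate([1945, 0, 0]) cube([59, 59, 426]);
translate([1945, 1479, 0]) cube([59, 59, 426]);
translate([59, 0, 170]) cube([1886, 24, 173]);
translate([59, 1514, 170]) cube([1886, 24, 173]);
translate([0, 59, 170]) cube([24, 1420, 173]);
translate([1980, 59, 170]) cube([24, 1420, 173]);
translate([128, 0, 343]) cube([96, 1538, 24]);
translate([293, 0, 343]) cube([96, 1538, 24]);
translate([458, 0, 343]) cube([96, 1538, 24]);
translate([623, 0, 343]) cube([96, 1538, 24]);
translate([788, 0, 343]) cube([96, 1538, 24]);
translate([953, 0, 343]) cube([96, 1538, 24]);
translate([1118, 0, 343]) cube([96, 1538, 24]);
translate([1283, 0, 343]) cube([96, 1538, 24]);
translate([1448, 0, 343]) cube([96, 1538, 24]);
translate([1613, 0, 343]) cube([96, 1538, 24]);
translate([1778, 0, 343]) cube([96, 1538, 24]);


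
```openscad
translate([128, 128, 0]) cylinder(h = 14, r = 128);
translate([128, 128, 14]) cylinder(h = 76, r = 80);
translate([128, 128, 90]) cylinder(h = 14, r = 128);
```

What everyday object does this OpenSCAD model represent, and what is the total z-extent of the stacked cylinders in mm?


A spool. The overall height is 104 mm.

Three coaxial cylinders, large–small–large — a spool. Two 14 mm flanges and a 76 mm core give 14 + 76 + 14 = 104 mm.


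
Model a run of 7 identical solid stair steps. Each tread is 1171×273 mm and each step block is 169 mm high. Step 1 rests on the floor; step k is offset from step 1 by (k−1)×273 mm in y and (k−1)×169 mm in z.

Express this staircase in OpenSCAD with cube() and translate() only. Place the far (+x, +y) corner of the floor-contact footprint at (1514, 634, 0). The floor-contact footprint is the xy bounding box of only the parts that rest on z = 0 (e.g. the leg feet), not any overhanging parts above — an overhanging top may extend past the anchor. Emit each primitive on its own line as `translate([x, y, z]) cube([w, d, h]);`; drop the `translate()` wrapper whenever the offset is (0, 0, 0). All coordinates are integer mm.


translate([343, 361, 0]) cube([1171, 273, 169]);
translate([343, 634, 169]) cube([1171, 273, 169]);
translate([343, 907, 338]) cube([1171, 273, 169]);
translate([343, 1180, 507]) cube([1171, 273, 169]);
translate([343, 1453, 676]) cube([1171, 273, 169]);
translate([343, 1726, 845]) cube([1171, 273, 169]);
translate([343, 1999, 1014]) cube([1171, 273, 169]);


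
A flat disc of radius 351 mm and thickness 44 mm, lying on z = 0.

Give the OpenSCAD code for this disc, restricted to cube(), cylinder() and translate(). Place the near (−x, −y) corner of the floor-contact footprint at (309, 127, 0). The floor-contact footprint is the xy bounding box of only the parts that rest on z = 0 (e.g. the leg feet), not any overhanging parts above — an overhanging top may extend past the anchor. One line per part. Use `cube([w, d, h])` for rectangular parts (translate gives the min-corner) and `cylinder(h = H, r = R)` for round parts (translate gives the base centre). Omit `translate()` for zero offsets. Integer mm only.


translate([660, 478, 0]) cylinder(h = 44, r = 351);


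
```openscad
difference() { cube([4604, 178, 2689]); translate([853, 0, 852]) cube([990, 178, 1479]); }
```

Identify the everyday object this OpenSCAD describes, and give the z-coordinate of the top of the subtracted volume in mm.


A wall with a window opening. The window head height is 2331 mm.

A wall with a rectangular opening subtracted — a window. Sill at z = 852, opening 1479 mm tall, so the head is at 852 + 1479 = 2331 mm.


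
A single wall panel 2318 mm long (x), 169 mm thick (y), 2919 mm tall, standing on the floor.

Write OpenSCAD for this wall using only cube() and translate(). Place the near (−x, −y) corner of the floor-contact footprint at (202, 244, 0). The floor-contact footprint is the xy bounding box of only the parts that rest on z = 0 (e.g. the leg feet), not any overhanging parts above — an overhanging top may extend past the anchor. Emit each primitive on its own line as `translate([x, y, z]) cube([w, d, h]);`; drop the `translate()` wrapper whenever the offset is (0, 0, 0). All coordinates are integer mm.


translate([202, 244, 0]) cube([2318, 169, 2919]);


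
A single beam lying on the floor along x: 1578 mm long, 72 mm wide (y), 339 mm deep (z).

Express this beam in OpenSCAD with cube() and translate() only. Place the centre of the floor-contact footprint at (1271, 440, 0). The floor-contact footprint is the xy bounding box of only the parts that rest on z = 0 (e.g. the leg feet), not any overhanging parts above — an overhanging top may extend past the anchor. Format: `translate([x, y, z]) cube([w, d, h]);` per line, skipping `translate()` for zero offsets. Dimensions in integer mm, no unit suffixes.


translate([482, 404, 0]) cube([1578, 72, 339]);


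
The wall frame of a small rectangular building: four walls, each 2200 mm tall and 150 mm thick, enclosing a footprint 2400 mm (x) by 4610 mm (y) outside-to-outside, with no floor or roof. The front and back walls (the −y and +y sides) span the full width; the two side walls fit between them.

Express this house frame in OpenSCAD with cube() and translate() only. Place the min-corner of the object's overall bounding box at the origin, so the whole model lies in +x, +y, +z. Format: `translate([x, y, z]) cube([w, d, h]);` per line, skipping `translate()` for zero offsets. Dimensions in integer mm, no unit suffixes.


cube([2400, 150, 2200]);
translate([0, 4460, 0]) cube([2400, 150, 2200]);
translate([0, 150, 0]) cube([150, 4310, 2200]);
translate([2250, 150, 0]) cube([150, 4310, 2200]);


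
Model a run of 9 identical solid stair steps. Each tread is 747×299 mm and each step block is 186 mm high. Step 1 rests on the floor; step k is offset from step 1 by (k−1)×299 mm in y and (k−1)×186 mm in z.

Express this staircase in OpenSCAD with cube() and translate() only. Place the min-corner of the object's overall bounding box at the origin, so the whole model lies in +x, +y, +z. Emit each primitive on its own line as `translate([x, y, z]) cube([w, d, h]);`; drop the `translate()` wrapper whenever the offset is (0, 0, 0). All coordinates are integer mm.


cube([747, 299, 186]);
translate([0, 299, 186]) cube([747, 299, 186]);
translate([0, 598, 372]) cube([747, 299, 186]);
translate([0, 897, 558]) cube([747, 299, 186]);
translate([0, 1196, 744]) cube([747, 299, 186]);
translate([0, 1495, 930]) cube([747, 299, 186]);
translate([0, 1794, 1116]) cube([747, 299, 186]);
translate([0, 2093, 1302]) cube([747, 299, 186]);
translate([0, 2392, 1488]) cube([747, 299, 186]);


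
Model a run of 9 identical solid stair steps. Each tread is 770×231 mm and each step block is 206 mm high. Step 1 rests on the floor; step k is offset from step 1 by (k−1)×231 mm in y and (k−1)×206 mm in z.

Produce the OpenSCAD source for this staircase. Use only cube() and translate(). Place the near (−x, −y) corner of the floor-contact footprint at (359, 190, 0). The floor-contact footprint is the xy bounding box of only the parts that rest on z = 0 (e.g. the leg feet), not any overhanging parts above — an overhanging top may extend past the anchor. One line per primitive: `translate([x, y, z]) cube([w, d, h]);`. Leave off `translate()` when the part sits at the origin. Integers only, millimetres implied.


translate([359, 190, 0]) cube([770, 231, 206]);
translate([359, 421, 206]) cube([770, 231, 206]);
translate([359, 652, 412]) cube([770, 231, 206]);
translate([359, 883, 618]) cube([770, 231, 206]);
translate([359, 1114, 824]) cube([770, 231, 206]);
translate([359, 1345, 1030]) cube([770, 231, 206]);
translate([359, 1576, 1236]) cube([770, 231, 206]);
translate([359, 1807, 1442]) cube([770, 231, 206]);
translate([359, 2038, 1648]) cube([770, 231, 206]);


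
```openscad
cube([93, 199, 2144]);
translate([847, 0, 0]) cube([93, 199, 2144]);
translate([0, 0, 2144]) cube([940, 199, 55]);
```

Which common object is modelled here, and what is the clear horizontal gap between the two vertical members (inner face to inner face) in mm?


A door frame. The clear opening width is 754 mm.

Two 2144 mm tall posts with a header on top — a door frame. The left jamb is 93 mm wide at x = 0; the right jamb starts at x = 847. The clear opening is 847 − 93 = 754 mm.


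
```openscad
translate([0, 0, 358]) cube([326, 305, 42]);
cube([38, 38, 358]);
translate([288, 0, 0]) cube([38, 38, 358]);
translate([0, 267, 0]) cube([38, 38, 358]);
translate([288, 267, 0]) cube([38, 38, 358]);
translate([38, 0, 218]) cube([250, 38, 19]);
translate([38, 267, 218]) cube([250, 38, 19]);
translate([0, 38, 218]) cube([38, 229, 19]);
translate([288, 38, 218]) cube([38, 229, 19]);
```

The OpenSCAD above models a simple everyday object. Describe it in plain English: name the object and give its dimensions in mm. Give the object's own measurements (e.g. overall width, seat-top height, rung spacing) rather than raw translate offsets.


A simple wooden stool: a rectangular seat 326 mm (x) by 305 mm (y), 42 mm thick, top face at z = 400 mm, on four square legs, each 38×38 mm in cross-section. The legs rest on z = 0, each flush with a corner of the seat. Four stretchers, 38 mm wide and 19 mm tall, connect adjacent legs with their undersides at z = 218 mm, each running between the inner faces of the legs it joins and aligned with the legs' outer faces on the other axis.


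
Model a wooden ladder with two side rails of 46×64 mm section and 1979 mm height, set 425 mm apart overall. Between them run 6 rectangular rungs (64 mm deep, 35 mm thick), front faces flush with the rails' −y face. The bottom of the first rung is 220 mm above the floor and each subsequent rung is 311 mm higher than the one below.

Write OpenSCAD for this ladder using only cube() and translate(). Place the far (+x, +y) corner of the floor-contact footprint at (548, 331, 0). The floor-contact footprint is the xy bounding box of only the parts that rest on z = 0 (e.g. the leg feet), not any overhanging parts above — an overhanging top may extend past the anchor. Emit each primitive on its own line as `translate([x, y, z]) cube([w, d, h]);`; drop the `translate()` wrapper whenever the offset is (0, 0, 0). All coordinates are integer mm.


translate([123, 267, 0]) cube([46, 64, 1979]);
translate([502, 267, 0]) cube([46, 64, 1979]);
translate([169, 267, 220]) cube([333, 64, 35]);
translate([169, 267, 531]) cube([333, 64, 35]);
translate([169, 267, 842]) cube([333, 64, 35]);
translate([169, 267, 1153]) cube([333, 64, 35]);
translate([169, 267, 1464]) cube([333, 64, 35]);
translate([169, 267, 1775]) cube([333, 64, 35]);


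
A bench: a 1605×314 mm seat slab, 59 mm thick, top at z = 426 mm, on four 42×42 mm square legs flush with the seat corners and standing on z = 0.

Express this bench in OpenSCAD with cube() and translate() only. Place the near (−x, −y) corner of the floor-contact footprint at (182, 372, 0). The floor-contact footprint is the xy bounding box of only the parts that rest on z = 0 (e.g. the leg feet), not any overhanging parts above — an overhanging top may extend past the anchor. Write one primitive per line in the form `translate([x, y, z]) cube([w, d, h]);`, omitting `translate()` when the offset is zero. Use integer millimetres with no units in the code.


translate([182, 372, 367]) cube([1605, 314, 59]);
translate([182, 372, 0]) cube([42, 42, 367]);
translate([182, 644, 0]) cube([42, 42, 367]);
translate([1745, 372, 0]) cube([42, 42, 367]);
translate([1745, 644, 0]) cube([42, 42, 367]);


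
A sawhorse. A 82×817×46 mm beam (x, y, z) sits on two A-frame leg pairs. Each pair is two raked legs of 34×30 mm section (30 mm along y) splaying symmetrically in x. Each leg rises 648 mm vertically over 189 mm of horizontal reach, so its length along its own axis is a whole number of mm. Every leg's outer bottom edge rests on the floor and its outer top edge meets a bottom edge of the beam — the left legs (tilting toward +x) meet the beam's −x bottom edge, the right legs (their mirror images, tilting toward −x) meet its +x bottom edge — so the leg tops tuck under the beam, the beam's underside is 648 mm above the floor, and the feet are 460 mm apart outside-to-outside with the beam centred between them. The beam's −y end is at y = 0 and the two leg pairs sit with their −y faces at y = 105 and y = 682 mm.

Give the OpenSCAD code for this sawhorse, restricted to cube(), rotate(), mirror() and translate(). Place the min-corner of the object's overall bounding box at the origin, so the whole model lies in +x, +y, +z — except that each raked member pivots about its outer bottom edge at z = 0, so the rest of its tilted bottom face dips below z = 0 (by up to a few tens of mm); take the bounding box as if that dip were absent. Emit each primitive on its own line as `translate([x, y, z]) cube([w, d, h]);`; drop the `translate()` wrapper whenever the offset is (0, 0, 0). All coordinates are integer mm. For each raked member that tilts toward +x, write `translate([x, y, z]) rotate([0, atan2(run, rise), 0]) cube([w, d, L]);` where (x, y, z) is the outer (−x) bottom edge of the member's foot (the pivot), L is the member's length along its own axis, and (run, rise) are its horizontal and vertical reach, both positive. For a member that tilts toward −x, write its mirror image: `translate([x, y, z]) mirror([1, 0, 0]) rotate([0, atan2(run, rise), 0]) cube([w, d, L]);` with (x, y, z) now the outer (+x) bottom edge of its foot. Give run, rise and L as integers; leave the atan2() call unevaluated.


// leg length = √(189² + 648²) = 675
// right-leg outer foot x = 2·189 + 82 = 460
// beam min-corner = (189, 0, 648)
translate([189, 0, 648]) cube([82, 817, 46]);
translate([0, 105, 0]) rotate([0, atan2(189, 648), 0]) cube([34, 30, 675]);
translate([460, 105, 0]) mirror([1, 0, 0]) rotate([0, atan2(189, 648), 0]) cube([34, 30, 675]);
translate([0, 682, 0]) rotate([0, atan2(189, 648), 0]) cube([34, 30, 675]);
translate([460, 682, 0]) mirror([1, 0, 0]) rotate([0, atan2(189, 648), 0]) cube([34, 30, 675]);


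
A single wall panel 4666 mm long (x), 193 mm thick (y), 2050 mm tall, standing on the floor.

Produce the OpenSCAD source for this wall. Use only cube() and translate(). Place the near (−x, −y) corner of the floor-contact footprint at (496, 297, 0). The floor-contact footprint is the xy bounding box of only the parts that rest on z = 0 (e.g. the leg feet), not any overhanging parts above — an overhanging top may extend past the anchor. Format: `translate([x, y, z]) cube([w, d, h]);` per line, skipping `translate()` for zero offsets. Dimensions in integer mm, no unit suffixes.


translate([496, 297, 0]) cube([4666, 193, 2050]);


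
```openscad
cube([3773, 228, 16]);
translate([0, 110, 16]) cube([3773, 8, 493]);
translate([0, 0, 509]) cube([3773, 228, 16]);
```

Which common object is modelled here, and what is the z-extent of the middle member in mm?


An I-beam. The web height is 493 mm.

Two wide flanges with a thin centred web — an I-beam. Overall 525 mm minus two 16 mm flanges gives a web of 525 − 2·16 = 493 mm.


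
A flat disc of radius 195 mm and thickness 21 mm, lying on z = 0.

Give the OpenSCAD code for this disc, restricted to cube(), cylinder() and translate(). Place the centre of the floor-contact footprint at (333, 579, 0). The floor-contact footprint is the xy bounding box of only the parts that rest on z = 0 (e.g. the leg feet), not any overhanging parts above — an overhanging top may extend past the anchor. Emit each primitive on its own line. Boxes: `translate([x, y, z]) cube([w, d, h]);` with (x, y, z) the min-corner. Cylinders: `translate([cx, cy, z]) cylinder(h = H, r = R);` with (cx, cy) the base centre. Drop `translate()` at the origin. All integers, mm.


translate([333, 579, 0]) cylinder(h = 21, r = 195);


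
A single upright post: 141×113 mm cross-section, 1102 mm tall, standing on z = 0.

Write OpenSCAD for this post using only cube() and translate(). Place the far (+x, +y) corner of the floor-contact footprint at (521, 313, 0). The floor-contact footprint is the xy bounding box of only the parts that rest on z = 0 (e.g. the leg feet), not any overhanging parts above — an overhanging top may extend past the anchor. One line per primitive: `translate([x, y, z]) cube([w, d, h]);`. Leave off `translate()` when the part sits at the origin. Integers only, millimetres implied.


translate([380, 200, 0]) cube([141, 113, 1102]);


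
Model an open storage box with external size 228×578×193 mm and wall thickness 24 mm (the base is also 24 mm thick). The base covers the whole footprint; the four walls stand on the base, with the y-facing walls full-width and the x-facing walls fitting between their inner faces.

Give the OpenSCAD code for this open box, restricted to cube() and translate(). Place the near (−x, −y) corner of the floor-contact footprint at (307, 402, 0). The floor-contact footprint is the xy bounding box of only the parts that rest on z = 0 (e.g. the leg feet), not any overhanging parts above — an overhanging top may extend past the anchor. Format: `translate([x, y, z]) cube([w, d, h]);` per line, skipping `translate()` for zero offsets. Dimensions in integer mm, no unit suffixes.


translate([307, 402, 0]) cube([228, 578, 24]);
translate([307, 402, 24]) cube([228, 24, 169]);
translate([307, 956, 24]) cube([228, 24, 169]);
translate([307, 426, 24]) cube([24, 530, 169]);
translate([511, 426, 24]) cube([24, 530, 169]);


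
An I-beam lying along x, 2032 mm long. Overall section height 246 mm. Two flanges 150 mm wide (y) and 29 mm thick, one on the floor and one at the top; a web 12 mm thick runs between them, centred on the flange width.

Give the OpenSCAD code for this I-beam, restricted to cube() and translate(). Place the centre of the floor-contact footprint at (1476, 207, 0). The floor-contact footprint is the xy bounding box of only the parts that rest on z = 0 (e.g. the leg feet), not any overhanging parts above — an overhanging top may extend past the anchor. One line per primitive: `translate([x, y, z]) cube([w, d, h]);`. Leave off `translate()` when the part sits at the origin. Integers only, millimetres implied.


translate([460, 132, 0]) cube([2032, 150, 29]);
translate([460, 201, 29]) cube([2032, 12, 188]);
translate([460, 132, 217]) cube([2032, 150, 29]);


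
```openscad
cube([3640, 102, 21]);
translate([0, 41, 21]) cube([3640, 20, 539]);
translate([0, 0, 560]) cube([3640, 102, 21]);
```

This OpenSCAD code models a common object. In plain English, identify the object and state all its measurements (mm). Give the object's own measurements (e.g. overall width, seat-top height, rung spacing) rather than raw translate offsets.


An I-beam lying along x, 3640 mm long. Overall section height 581 mm. Two flanges 102 mm wide (y) and 21 mm thick, one on the floor and one at the top; a web 20 mm thick runs between them, centred on the flange width.


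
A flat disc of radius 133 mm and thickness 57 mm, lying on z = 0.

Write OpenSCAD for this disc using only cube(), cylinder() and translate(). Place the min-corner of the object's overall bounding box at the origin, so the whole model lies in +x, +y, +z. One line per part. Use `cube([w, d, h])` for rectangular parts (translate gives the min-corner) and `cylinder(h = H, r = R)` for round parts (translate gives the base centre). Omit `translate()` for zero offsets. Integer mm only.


translate([133, 133, 0]) cylinder(h = 57, r = 133);
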